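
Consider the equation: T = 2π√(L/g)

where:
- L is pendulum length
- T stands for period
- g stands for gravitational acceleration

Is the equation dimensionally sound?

Yes

L (pendulum length) has dimensions [L].
T (period) has dimensions [T].
g (gravitational acceleration) has dimensions [L T^-2].

Left side: [T]
Right side: [T]

Both sides have the same dimensions, so the equation is dimensionally consistent.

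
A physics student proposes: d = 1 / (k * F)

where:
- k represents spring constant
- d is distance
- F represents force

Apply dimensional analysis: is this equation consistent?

No

k (spring constant) has dimensions [M T^-2].
d (distance) has dimensions [L].
F (force) has dimensions [L M T^-2].

Left side: [L]
Right side: [L^-1 M^-2 T^4]

The two sides have different dimensions, so the equation is NOT dimensionally consistent.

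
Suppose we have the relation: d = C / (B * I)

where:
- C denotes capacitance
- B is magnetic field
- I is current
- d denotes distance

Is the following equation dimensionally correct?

No

C (capacitance) has dimensions [I^2 L^-2 M^-1 T^4].
B (magnetic field) has dimensions [I^-1 M T^-2].
I (current) has dimensions [I].
d (distance) has dimensions [L].

Left side: [L]
Right side: [I^2 L^-2 M^-2 T^6]

The two sides have different dimensions, so the equation is NOT dimensionally consistent.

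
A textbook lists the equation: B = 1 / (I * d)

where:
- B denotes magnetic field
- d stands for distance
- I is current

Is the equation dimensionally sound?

No

B (magnetic field) has dimensions [I^-1 M T^-2].
d (distance) has dimensions [L].
I (current) has dimensions [I].

Left side: [I^-1 M T^-2]
Right side: [I^-1 L^-1]

The two sides have different dimensions, so the equation is NOT dimensionally consistent.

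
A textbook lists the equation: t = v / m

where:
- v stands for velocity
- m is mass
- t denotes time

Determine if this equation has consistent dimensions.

No

v (velocity) has dimensions [L T^-1].
m (mass) has dimensions [M].
t (time) has dimensions [T].

Left side: [T]
Right side: [L M^-1 T^-1]

The two sides have different dimensions, so the equation is NOT dimensionally consistent.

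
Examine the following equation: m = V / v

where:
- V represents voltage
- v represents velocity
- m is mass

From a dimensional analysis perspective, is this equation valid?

No

V (voltage) has dimensions [I^-1 L^2 M T^-3].
v (velocity) has dimensions [L T^-1].
m (mass) has dimensions [M].

Left side: [M]
Right side: [I^-1 L M T^-2]

The two sides have different dimensions, so the equation is NOT dimensionally consistent.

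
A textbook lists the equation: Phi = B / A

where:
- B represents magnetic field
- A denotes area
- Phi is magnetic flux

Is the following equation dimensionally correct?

No

B (magnetic field) has dimensions [I^-1 M T^-2].
A (area) has dimensions [L^2].
Phi (magnetic flux) has dimensions [I^-1 L^2 M T^-2].

Left side: [I^-1 L^2 M T^-2]
Right side: [I^-1 L^-2 M T^-2]

The two sides have different dimensions, so the equation is NOT dimensionally consistent.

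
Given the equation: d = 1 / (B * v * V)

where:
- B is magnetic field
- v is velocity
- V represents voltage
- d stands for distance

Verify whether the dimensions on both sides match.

No

B (magnetic field) has dimensions [I^-1 M T^-2].
v (velocity) has dimensions [L T^-1].
V (voltage) has dimensions [I^-1 L^2 M T^-3].
d (distance) has dimensions [L].

Left side: [L]
Right side: [I^2 L^-3 M^-2 T^6]

The two sides have different dimensions, so the equation is NOT dimensionally consistent.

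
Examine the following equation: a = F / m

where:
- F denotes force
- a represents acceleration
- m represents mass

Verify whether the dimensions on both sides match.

Yes

F (force) has dimensions [L M T^-2].
a (acceleration) has dimensions [L T^-2].
m (mass) has dimensions [M].

Left side: [L T^-2]
Right side: [L T^-2]

Both sides have the same dimensions, so the equation is dimensionally consistent.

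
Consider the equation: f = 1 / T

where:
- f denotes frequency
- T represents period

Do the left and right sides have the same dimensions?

Yes

f (frequency) has dimensions [T^-1].
T (period) has dimensions [T].

Left side: [T^-1]
Right side: [T^-1]

Both sides have the same dimensions, so the equation is dimensionally consistent.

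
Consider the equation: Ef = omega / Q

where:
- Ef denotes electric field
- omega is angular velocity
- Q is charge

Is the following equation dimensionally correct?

No

Ef (electric field) has dimensions [I^-1 L M T^-3].
omega (angular velocity) has dimensions [T^-1].
Q (charge) has dimensions [I T].

Left side: [I^-1 L M T^-3]
Right side: [I^-1 T^-2]

The two sides have different dimensions, so the equation is NOT dimensionally consistent.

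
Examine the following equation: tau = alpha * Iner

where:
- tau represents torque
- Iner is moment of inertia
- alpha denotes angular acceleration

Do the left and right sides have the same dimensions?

Yes

tau (torque) has dimensions [L^2 M T^-2].
Iner (moment of inertia) has dimensions [L^2 M].
alpha (angular acceleration) has dimensions [T^-2].

Left side: [L^2 M T^-2]
Right side: [L^2 M T^-2]

Both sides have the same dimensions, so the equation is dimensionally consistent.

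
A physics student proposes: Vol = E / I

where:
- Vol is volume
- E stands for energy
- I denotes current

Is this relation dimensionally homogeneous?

No

Vol (volume) has dimensions [L^3].
E (energy) has dimensions [L^2 M T^-2].
I (current) has dimensions [I].

Left side: [L^3]
Right side: [I^-1 L^2 M T^-2]

The two sides have different dimensions, so the equation is NOT dimensionally consistent.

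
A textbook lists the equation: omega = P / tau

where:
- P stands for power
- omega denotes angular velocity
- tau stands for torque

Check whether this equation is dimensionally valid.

Yes

P (power) has dimensions [L^2 M T^-3].
omega (angular velocity) has dimensions [T^-1].
tau (torque) has dimensions [L^2 M T^-2].

Left side: [T^-1]
Right side: [T^-1]

Both sides have the same dimensions, so the equation is dimensionally consistent.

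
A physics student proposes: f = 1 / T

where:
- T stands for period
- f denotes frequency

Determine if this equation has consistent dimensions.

Yes

T (period) has dimensions [T].
f (frequency) has dimensions [T^-1].

Left side: [T^-1]
Right side: [T^-1]

Both sides have the same dimensions, so the equation is dimensionally consistent.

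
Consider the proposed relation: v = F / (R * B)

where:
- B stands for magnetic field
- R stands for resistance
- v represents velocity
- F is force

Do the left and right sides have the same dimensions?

No

B (magnetic field) has dimensions [I^-1 M T^-2].
R (resistance) has dimensions [I^-2 L^2 M T^-3].
v (velocity) has dimensions [L T^-1].
F (force) has dimensions [L M T^-2].

Left side: [L T^-1]
Right side: [I^3 L^-1 M^-1 T^3]

The two sides have different dimensions, so the equation is NOT dimensionally consistent.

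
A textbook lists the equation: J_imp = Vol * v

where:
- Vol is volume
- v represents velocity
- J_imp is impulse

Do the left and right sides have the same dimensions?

No

Vol (volume) has dimensions [L^3].
v (velocity) has dimensions [L T^-1].
J_imp (impulse) has dimensions [L M T^-1].

Left side: [L M T^-1]
Right side: [L^4 T^-1]

The two sides have different dimensions, so the equation is NOT dimensionally consistent.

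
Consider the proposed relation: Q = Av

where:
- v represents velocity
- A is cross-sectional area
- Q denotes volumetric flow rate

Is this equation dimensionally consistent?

Yes

v (velocity) has dimensions [L T^-1].
A (cross-sectional area) has dimensions [L^2].
Q (volumetric flow rate) has dimensions [L^3 T^-1].

Left side: [L^3 T^-1]
Right side: [L^3 T^-1]

Both sides have the same dimensions, so the equation is dimensionally consistent.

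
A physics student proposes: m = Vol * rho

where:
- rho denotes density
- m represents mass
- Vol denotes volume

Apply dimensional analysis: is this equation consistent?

Yes

rho (density) has dimensions [L^-3 M].
m (mass) has dimensions [M].
Vol (volume) has dimensions [L^3].

Left side: [M]
Right side: [M]

Both sides have the same dimensions, so the equation is dimensionally consistent.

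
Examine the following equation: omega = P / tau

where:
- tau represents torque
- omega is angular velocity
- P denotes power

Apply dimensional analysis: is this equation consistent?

Yes

tau (torque) has dimensions [L^2 M T^-2].
omega (angular velocity) has dimensions [T^-1].
P (power) has dimensions [L^2 M T^-3].

Left side: [T^-1]
Right side: [T^-1]

Both sides have the same dimensions, so the equation is dimensionally consistent.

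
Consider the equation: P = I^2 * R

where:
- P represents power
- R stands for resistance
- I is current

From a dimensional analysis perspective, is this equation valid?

Yes

P (power) has dimensions [L^2 M T^-3].
R (resistance) has dimensions [I^-2 L^2 M T^-3].
I (current) has dimensions [I].

Left side: [L^2 M T^-3]
Right side: [L^2 M T^-3]

Both sides have the same dimensions, so the equation is dimensionally consistent.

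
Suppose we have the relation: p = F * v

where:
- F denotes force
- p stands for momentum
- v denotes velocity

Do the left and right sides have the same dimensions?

No

F (force) has dimensions [L M T^-2].
p (momentum) has dimensions [L M T^-1].
v (velocity) has dimensions [L T^-1].

Left side: [L M T^-1]
Right side: [L^2 M T^-3]

The two sides have different dimensions, so the equation is NOT dimensionally consistent.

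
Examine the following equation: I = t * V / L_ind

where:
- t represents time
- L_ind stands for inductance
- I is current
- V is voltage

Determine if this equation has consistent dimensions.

Yes

t (time) has dimensions [T].
L_ind (inductance) has dimensions [I^-2 L^2 M T^-2].
I (current) has dimensions [I].
V (voltage) has dimensions [I^-1 L^2 M T^-3].

Left side: [I]
Right side: [I]

Both sides have the same dimensions, so the equation is dimensionally consistent.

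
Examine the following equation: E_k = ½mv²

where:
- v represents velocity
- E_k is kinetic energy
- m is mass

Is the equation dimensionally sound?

Yes

v (velocity) has dimensions [L T^-1].
E_k (kinetic energy) has dimensions [L^2 M T^-2].
m (mass) has dimensions [M].

Left side: [L^2 M T^-2]
Right side: [L^2 M T^-2]

Both sides have the same dimensions, so the equation is dimensionally consistent.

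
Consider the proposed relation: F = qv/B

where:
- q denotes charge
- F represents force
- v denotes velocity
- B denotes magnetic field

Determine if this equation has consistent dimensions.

No

q (charge) has dimensions [I T].
F (force) has dimensions [L M T^-2].
v (velocity) has dimensions [L T^-1].
B (magnetic field) has dimensions [I^-1 M T^-2].

Left side: [L M T^-2]
Right side: [I^2 L M^-1 T^2]

The two sides have different dimensions, so the equation is NOT dimensionally consistent.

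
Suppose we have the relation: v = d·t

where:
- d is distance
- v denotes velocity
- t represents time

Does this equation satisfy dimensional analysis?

No

d (distance) has dimensions [L].
v (velocity) has dimensions [L T^-1].
t (time) has dimensions [T].

Left side: [L T^-1]
Right side: [L T]

The two sides have different dimensions, so the equation is NOT dimensionally consistent.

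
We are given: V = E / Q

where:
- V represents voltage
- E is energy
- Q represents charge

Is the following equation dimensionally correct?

Yes

V (voltage) has dimensions [I^-1 L^2 M T^-3].
E (energy) has dimensions [L^2 M T^-2].
Q (charge) has dimensions [I T].

Left side: [I^-1 L^2 M T^-3]
Right side: [I^-1 L^2 M T^-3]

Both sides have the same dimensions, so the equation is dimensionally consistent.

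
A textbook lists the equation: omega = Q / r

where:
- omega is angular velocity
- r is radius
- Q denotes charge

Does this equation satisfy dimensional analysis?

No

omega (angular velocity) has dimensions [T^-1].
r (radius) has dimensions [L].
Q (charge) has dimensions [I T].

Left side: [T^-1]
Right side: [I L^-1 T]

The two sides have different dimensions, so the equation is NOT dimensionally consistent.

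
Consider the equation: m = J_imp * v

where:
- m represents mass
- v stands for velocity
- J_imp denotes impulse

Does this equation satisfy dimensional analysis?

No

m (mass) has dimensions [M].
v (velocity) has dimensions [L T^-1].
J_imp (impulse) has dimensions [L M T^-1].

Left side: [M]
Right side: [L^2 M T^-2]

The two sides have different dimensions, so the equation is NOT dimensionally consistent.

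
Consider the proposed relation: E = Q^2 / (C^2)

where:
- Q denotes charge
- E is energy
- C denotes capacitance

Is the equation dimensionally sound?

No

Q (charge) has dimensions [I T].
E (energy) has dimensions [L^2 M T^-2].
C (capacitance) has dimensions [I^2 L^-2 M^-1 T^4].

Left side: [L^2 M T^-2]
Right side: [I^-2 L^4 M^2 T^-6]

The two sides have different dimensions, so the equation is NOT dimensionally consistent.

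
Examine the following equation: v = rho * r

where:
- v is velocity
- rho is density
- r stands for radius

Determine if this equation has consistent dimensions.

No

v (velocity) has dimensions [L T^-1].
rho (density) has dimensions [L^-3 M].
r (radius) has dimensions [L].

Left side: [L T^-1]
Right side: [L^-2 M]

The two sides have different dimensions, so the equation is NOT dimensionally consistent.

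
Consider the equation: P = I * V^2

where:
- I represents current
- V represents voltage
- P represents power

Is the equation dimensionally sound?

No

I (current) has dimensions [I].
V (voltage) has dimensions [I^-1 L^2 M T^-3].
P (power) has dimensions [L^2 M T^-3].

Left side: [L^2 M T^-3]
Right side: [I^-1 L^4 M^2 T^-6]

The two sides have different dimensions, so the equation is NOT dimensionally consistent.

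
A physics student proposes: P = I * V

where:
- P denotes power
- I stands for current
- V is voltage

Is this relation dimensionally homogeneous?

Yes

P (power) has dimensions [L^2 M T^-3].
I (current) has dimensions [I].
V (voltage) has dimensions [I^-1 L^2 M T^-3].

Left side: [L^2 M T^-3]
Right side: [L^2 M T^-3]

Both sides have the same dimensions, so the equation is dimensionally consistent.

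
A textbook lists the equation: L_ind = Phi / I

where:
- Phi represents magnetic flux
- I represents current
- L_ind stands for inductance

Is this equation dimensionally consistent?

Yes

Phi (magnetic flux) has dimensions [I^-1 L^2 M T^-2].
I (current) has dimensions [I].
L_ind (inductance) has dimensions [I^-2 L^2 M T^-2].

Left side: [I^-2 L^2 M T^-2]
Right side: [I^-2 L^2 M T^-2]

Both sides have the same dimensions, so the equation is dimensionally consistent.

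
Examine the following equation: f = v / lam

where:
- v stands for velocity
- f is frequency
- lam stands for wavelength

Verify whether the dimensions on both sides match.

Yes

v (velocity) has dimensions [L T^-1].
f (frequency) has dimensions [T^-1].
lam (wavelength) has dimensions [L].

Left side: [T^-1]
Right side: [T^-1]

Both sides have the same dimensions, so the equation is dimensionally consistent.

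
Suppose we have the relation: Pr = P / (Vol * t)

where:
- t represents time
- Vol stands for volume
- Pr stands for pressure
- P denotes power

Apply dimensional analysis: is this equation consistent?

No

t (time) has dimensions [T].
Vol (volume) has dimensions [L^3].
Pr (pressure) has dimensions [L^-1 M T^-2].
P (power) has dimensions [L^2 M T^-3].

Left side: [L^-1 M T^-2]
Right side: [L^-1 M T^-4]

The two sides have different dimensions, so the equation is NOT dimensionally consistent.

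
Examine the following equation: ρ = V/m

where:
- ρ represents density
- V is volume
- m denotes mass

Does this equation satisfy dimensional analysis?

No

ρ (density) has dimensions [L^-3 M].
V (volume) has dimensions [L^3].
m (mass) has dimensions [M].

Left side: [L^-3 M]
Right side: [L^3 M^-1]

The two sides have different dimensions, so the equation is NOT dimensionally consistent.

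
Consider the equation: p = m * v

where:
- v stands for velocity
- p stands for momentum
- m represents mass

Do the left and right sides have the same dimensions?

Yes

v (velocity) has dimensions [L T^-1].
p (momentum) has dimensions [L M T^-1].
m (mass) has dimensions [M].

Left side: [L M T^-1]
Right side: [L M T^-1]

Both sides have the same dimensions, so the equation is dimensionally consistent.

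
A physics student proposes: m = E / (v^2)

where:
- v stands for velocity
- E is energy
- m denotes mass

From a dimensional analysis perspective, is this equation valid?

Yes

v (velocity) has dimensions [L T^-1].
E (energy) has dimensions [L^2 M T^-2].
m (mass) has dimensions [M].

Left side: [M]
Right side: [M]

Both sides have the same dimensions, so the equation is dimensionally consistent.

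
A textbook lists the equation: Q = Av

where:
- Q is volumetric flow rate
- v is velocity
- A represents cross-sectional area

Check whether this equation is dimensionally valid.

Yes

Q (volumetric flow rate) has dimensions [L^3 T^-1].
v (velocity) has dimensions [L T^-1].
A (cross-sectional area) has dimensions [L^2].

Left side: [L^3 T^-1]
Right side: [L^3 T^-1]

Both sides have the same dimensions, so the equation is dimensionally consistent.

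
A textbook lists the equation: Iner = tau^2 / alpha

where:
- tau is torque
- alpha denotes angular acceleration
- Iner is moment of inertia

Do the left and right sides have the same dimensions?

No

tau (torque) has dimensions [L^2 M T^-2].
alpha (angular acceleration) has dimensions [T^-2].
Iner (moment of inertia) has dimensions [L^2 M].

Left side: [L^2 M]
Right side: [L^4 M^2 T^-2]

The two sides have different dimensions, so the equation is NOT dimensionally consistent.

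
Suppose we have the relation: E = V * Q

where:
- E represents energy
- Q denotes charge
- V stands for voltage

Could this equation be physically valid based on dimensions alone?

Yes

E (energy) has dimensions [L^2 M T^-2].
Q (charge) has dimensions [I T].
V (voltage) has dimensions [I^-1 L^2 M T^-3].

Left side: [L^2 M T^-2]
Right side: [L^2 M T^-2]

Both sides have the same dimensions, so the equation is dimensionally consistent.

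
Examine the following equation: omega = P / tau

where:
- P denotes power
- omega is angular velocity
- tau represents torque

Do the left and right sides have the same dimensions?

Yes

P (power) has dimensions [L^2 M T^-3].
omega (angular velocity) has dimensions [T^-1].
tau (torque) has dimensions [L^2 M T^-2].

Left side: [T^-1]
Right side: [T^-1]

Both sides have the same dimensions, so the equation is dimensionally consistent.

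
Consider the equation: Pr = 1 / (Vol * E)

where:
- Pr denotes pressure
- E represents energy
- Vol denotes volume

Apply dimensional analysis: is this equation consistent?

No

Pr (pressure) has dimensions [L^-1 M T^-2].
E (energy) has dimensions [L^2 M T^-2].
Vol (volume) has dimensions [L^3].

Left side: [L^-1 M T^-2]
Right side: [L^-5 M^-1 T^2]

The two sides have different dimensions, so the equation is NOT dimensionally consistent.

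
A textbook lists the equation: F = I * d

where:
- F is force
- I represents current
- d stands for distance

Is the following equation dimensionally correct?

No

F (force) has dimensions [L M T^-2].
I (current) has dimensions [I].
d (distance) has dimensions [L].

Left side: [L M T^-2]
Right side: [I L]

The two sides have different dimensions, so the equation is NOT dimensionally consistent.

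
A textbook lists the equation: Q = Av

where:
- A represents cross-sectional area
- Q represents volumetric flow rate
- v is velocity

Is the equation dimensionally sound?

Yes

A (cross-sectional area) has dimensions [L^2].
Q (volumetric flow rate) has dimensions [L^3 T^-1].
v (velocity) has dimensions [L T^-1].

Left side: [L^3 T^-1]
Right side: [L^3 T^-1]

Both sides have the same dimensions, so the equation is dimensionally consistent.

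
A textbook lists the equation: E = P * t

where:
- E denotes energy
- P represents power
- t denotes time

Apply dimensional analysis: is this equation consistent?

Yes

E (energy) has dimensions [L^2 M T^-2].
P (power) has dimensions [L^2 M T^-3].
t (time) has dimensions [T].

Left side: [L^2 M T^-2]
Right side: [L^2 M T^-2]

Both sides have the same dimensions, so the equation is dimensionally consistent.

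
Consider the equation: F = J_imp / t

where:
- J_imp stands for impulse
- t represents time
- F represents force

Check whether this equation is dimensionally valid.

Yes

J_imp (impulse) has dimensions [L M T^-1].
t (time) has dimensions [T].
F (force) has dimensions [L M T^-2].

Left side: [L M T^-2]
Right side: [L M T^-2]

Both sides have the same dimensions, so the equation is dimensionally consistent.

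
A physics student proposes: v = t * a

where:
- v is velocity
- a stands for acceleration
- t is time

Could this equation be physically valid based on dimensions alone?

Yes

v (velocity) has dimensions [L T^-1].
a (acceleration) has dimensions [L T^-2].
t (time) has dimensions [T].

Left side: [L T^-1]
Right side: [L T^-1]

Both sides have the same dimensions, so the equation is dimensionally consistent.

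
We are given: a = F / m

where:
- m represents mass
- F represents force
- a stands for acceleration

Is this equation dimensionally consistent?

Yes

m (mass) has dimensions [M].
F (force) has dimensions [L M T^-2].
a (acceleration) has dimensions [L T^-2].

Left side: [L T^-2]
Right side: [L T^-2]

Both sides have the same dimensions, so the equation is dimensionally consistent.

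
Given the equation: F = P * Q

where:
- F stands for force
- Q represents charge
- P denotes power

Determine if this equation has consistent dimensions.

No

F (force) has dimensions [L M T^-2].
Q (charge) has dimensions [I T].
P (power) has dimensions [L^2 M T^-3].

Left side: [L M T^-2]
Right side: [I L^2 M T^-2]

The two sides have different dimensions, so the equation is NOT dimensionally consistent.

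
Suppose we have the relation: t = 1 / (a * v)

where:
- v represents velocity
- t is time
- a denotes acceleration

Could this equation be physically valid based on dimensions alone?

No

v (velocity) has dimensions [L T^-1].
t (time) has dimensions [T].
a (acceleration) has dimensions [L T^-2].

Left side: [T]
Right side: [L^-2 T^3]

The two sides have different dimensions, so the equation is NOT dimensionally consistent.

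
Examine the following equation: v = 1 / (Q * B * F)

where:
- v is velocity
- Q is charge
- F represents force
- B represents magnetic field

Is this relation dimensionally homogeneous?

No

v (velocity) has dimensions [L T^-1].
Q (charge) has dimensions [I T].
F (force) has dimensions [L M T^-2].
B (magnetic field) has dimensions [I^-1 M T^-2].

Left side: [L T^-1]
Right side: [L^-1 M^-2 T^3]

The two sides have different dimensions, so the equation is NOT dimensionally consistent.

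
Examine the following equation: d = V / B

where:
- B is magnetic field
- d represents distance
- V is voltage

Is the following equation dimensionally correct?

No

B (magnetic field) has dimensions [I^-1 M T^-2].
d (distance) has dimensions [L].
V (voltage) has dimensions [I^-1 L^2 M T^-3].

Left side: [L]
Right side: [L^2 T^-1]

The two sides have different dimensions, so the equation is NOT dimensionally consistent.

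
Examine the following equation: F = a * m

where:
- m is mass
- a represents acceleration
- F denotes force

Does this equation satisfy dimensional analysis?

Yes

m (mass) has dimensions [M].
a (acceleration) has dimensions [L T^-2].
F (force) has dimensions [L M T^-2].

Left side: [L M T^-2]
Right side: [L M T^-2]

Both sides have the same dimensions, so the equation is dimensionally consistent.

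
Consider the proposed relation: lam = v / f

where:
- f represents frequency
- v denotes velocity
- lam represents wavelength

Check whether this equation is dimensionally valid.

Yes

f (frequency) has dimensions [T^-1].
v (velocity) has dimensions [L T^-1].
lam (wavelength) has dimensions [L].

Left side: [L]
Right side: [L]

Both sides have the same dimensions, so the equation is dimensionally consistent.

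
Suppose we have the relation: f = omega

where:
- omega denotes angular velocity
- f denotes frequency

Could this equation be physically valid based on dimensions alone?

Yes

omega (angular velocity) has dimensions [T^-1].
f (frequency) has dimensions [T^-1].

Left side: [T^-1]
Right side: [T^-1]

Both sides have the same dimensions, so the equation is dimensionally consistent.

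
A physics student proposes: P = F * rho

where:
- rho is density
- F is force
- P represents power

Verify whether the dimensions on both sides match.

No

rho (density) has dimensions [L^-3 M].
F (force) has dimensions [L M T^-2].
P (power) has dimensions [L^2 M T^-3].

Left side: [L^2 M T^-3]
Right side: [L^-2 M^2 T^-2]

The two sides have different dimensions, so the equation is NOT dimensionally consistent.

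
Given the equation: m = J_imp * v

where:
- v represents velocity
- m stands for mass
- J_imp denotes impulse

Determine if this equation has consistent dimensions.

No

v (velocity) has dimensions [L T^-1].
m (mass) has dimensions [M].
J_imp (impulse) has dimensions [L M T^-1].

Left side: [M]
Right side: [L^2 M T^-2]

The two sides have different dimensions, so the equation is NOT dimensionally consistent.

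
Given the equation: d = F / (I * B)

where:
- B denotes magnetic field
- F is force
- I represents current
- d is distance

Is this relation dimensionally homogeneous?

Yes

B (magnetic field) has dimensions [I^-1 M T^-2].
F (force) has dimensions [L M T^-2].
I (current) has dimensions [I].
d (distance) has dimensions [L].

Left side: [L]
Right side: [L]

Both sides have the same dimensions, so the equation is dimensionally consistent.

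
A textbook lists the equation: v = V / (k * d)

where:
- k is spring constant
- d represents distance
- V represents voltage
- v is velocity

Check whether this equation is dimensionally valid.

No

k (spring constant) has dimensions [M T^-2].
d (distance) has dimensions [L].
V (voltage) has dimensions [I^-1 L^2 M T^-3].
v (velocity) has dimensions [L T^-1].

Left side: [L T^-1]
Right side: [I^-1 L T^-1]

The two sides have different dimensions, so the equation is NOT dimensionally consistent.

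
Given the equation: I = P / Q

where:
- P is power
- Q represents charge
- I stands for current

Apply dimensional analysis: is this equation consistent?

No

P (power) has dimensions [L^2 M T^-3].
Q (charge) has dimensions [I T].
I (current) has dimensions [I].

Left side: [I]
Right side: [I^-1 L^2 M T^-4]

The two sides have different dimensions, so the equation is NOT dimensionally consistent.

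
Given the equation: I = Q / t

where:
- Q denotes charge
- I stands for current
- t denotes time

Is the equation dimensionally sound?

Yes

Q (charge) has dimensions [I T].
I (current) has dimensions [I].
t (time) has dimensions [T].

Left side: [I]
Right side: [I]

Both sides have the same dimensions, so the equation is dimensionally consistent.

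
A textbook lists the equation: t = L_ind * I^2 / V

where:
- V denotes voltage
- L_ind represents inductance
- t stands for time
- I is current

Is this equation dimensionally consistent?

No

V (voltage) has dimensions [I^-1 L^2 M T^-3].
L_ind (inductance) has dimensions [I^-2 L^2 M T^-2].
t (time) has dimensions [T].
I (current) has dimensions [I].

Left side: [T]
Right side: [I T]

The two sides have different dimensions, so the equation is NOT dimensionally consistent.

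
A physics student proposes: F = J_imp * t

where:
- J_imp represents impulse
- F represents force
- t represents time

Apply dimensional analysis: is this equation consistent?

No

J_imp (impulse) has dimensions [L M T^-1].
F (force) has dimensions [L M T^-2].
t (time) has dimensions [T].

Left side: [L M T^-2]
Right side: [L M]

The two sides have different dimensions, so the equation is NOT dimensionally consistent.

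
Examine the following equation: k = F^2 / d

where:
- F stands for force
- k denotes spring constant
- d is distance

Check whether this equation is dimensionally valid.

No

F (force) has dimensions [L M T^-2].
k (spring constant) has dimensions [M T^-2].
d (distance) has dimensions [L].

Left side: [M T^-2]
Right side: [L M^2 T^-4]

The two sides have different dimensions, so the equation is NOT dimensionally consistent.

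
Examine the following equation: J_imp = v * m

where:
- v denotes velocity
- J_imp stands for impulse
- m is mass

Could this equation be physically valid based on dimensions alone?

Yes

v (velocity) has dimensions [L T^-1].
J_imp (impulse) has dimensions [L M T^-1].
m (mass) has dimensions [M].

Left side: [L M T^-1]
Right side: [L M T^-1]

Both sides have the same dimensions, so the equation is dimensionally consistent.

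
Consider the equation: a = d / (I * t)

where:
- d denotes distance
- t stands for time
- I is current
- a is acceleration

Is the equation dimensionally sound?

No

d (distance) has dimensions [L].
t (time) has dimensions [T].
I (current) has dimensions [I].
a (acceleration) has dimensions [L T^-2].

Left side: [L T^-2]
Right side: [I^-1 L T^-1]

The two sides have different dimensions, so the equation is NOT dimensionally consistent.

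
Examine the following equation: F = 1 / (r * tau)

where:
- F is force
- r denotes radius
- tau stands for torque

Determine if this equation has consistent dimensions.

No

F (force) has dimensions [L M T^-2].
r (radius) has dimensions [L].
tau (torque) has dimensions [L^2 M T^-2].

Left side: [L M T^-2]
Right side: [L^-3 M^-1 T^2]

The two sides have different dimensions, so the equation is NOT dimensionally consistent.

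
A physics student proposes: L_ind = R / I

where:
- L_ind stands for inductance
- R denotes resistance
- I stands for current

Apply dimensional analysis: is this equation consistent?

No

L_ind (inductance) has dimensions [I^-2 L^2 M T^-2].
R (resistance) has dimensions [I^-2 L^2 M T^-3].
I (current) has dimensions [I].

Left side: [I^-2 L^2 M T^-2]
Right side: [I^-3 L^2 M T^-3]

The two sides have different dimensions, so the equation is NOT dimensionally consistent.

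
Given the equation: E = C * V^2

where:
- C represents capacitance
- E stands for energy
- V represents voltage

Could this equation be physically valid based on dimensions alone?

Yes

C (capacitance) has dimensions [I^2 L^-2 M^-1 T^4].
E (energy) has dimensions [L^2 M T^-2].
V (voltage) has dimensions [I^-1 L^2 M T^-3].

Left side: [L^2 M T^-2]
Right side: [L^2 M T^-2]

Both sides have the same dimensions, so the equation is dimensionally consistent.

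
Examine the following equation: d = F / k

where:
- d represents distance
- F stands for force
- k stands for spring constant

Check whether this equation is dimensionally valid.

Yes

d (distance) has dimensions [L].
F (force) has dimensions [L M T^-2].
k (spring constant) has dimensions [M T^-2].

Left side: [L]
Right side: [L]

Both sides have the same dimensions, so the equation is dimensionally consistent.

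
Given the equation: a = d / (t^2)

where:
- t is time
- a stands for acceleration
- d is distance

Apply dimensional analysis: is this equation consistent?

Yes

t (time) has dimensions [T].
a (acceleration) has dimensions [L T^-2].
d (distance) has dimensions [L].

Left side: [L T^-2]
Right side: [L T^-2]

Both sides have the same dimensions, so the equation is dimensionally consistent.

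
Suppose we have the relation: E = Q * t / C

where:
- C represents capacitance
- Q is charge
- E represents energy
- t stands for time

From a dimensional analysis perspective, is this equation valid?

No

C (capacitance) has dimensions [I^2 L^-2 M^-1 T^4].
Q (charge) has dimensions [I T].
E (energy) has dimensions [L^2 M T^-2].
t (time) has dimensions [T].

Left side: [L^2 M T^-2]
Right side: [I^-1 L^2 M T^-2]

The two sides have different dimensions, so the equation is NOT dimensionally consistent.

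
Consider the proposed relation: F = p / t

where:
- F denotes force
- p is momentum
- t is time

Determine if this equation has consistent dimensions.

Yes

F (force) has dimensions [L M T^-2].
p (momentum) has dimensions [L M T^-1].
t (time) has dimensions [T].

Left side: [L M T^-2]
Right side: [L M T^-2]

Both sides have the same dimensions, so the equation is dimensionally consistent.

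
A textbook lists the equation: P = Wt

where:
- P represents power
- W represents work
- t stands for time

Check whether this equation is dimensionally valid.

No

P (power) has dimensions [L^2 M T^-3].
W (work) has dimensions [L^2 M T^-2].
t (time) has dimensions [T].

Left side: [L^2 M T^-3]
Right side: [L^2 M T^-1]

The two sides have different dimensions, so the equation is NOT dimensionally consistent.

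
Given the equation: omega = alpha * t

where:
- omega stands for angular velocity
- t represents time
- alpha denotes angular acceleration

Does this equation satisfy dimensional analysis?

Yes

omega (angular velocity) has dimensions [T^-1].
t (time) has dimensions [T].
alpha (angular acceleration) has dimensions [T^-2].

Left side: [T^-1]
Right side: [T^-1]

Both sides have the same dimensions, so the equation is dimensionally consistent.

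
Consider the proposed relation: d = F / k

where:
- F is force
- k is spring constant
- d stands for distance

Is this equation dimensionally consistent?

Yes

F (force) has dimensions [L M T^-2].
k (spring constant) has dimensions [M T^-2].
d (distance) has dimensions [L].

Left side: [L]
Right side: [L]

Both sides have the same dimensions, so the equation is dimensionally consistent.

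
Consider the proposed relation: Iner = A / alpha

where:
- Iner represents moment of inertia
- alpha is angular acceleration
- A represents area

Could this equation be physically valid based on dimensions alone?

No

Iner (moment of inertia) has dimensions [L^2 M].
alpha (angular acceleration) has dimensions [T^-2].
A (area) has dimensions [L^2].

Left side: [L^2 M]
Right side: [L^2 T^2]

The two sides have different dimensions, so the equation is NOT dimensionally consistent.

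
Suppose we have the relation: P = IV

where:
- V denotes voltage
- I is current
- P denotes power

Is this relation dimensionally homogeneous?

Yes

V (voltage) has dimensions [I^-1 L^2 M T^-3].
I (current) has dimensions [I].
P (power) has dimensions [L^2 M T^-3].

Left side: [L^2 M T^-3]
Right side: [L^2 M T^-3]

Both sides have the same dimensions, so the equation is dimensionally consistent.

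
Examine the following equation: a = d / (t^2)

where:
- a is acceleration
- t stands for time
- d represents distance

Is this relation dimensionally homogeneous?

Yes

a (acceleration) has dimensions [L T^-2].
t (time) has dimensions [T].
d (distance) has dimensions [L].

Left side: [L T^-2]
Right side: [L T^-2]

Both sides have the same dimensions, so the equation is dimensionally consistent.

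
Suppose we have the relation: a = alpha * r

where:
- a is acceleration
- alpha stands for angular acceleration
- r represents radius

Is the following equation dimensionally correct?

Yes

a (acceleration) has dimensions [L T^-2].
alpha (angular acceleration) has dimensions [T^-2].
r (radius) has dimensions [L].

Left side: [L T^-2]
Right side: [L T^-2]

Both sides have the same dimensions, so the equation is dimensionally consistent.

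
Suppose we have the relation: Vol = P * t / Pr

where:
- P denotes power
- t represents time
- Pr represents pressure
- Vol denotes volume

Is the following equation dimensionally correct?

Yes

P (power) has dimensions [L^2 M T^-3].
t (time) has dimensions [T].
Pr (pressure) has dimensions [L^-1 M T^-2].
Vol (volume) has dimensions [L^3].

Left side: [L^3]
Right side: [L^3]

Both sides have the same dimensions, so the equation is dimensionally consistent.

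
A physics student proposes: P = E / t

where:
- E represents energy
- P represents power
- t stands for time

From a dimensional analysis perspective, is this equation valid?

Yes

E (energy) has dimensions [L^2 M T^-2].
P (power) has dimensions [L^2 M T^-3].
t (time) has dimensions [T].

Left side: [L^2 M T^-3]
Right side: [L^2 M T^-3]

Both sides have the same dimensions, so the equation is dimensionally consistent.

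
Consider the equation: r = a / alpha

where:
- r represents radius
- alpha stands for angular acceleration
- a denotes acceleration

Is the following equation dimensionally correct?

Yes

r (radius) has dimensions [L].
alpha (angular acceleration) has dimensions [T^-2].
a (acceleration) has dimensions [L T^-2].

Left side: [L]
Right side: [L]

Both sides have the same dimensions, so the equation is dimensionally consistent.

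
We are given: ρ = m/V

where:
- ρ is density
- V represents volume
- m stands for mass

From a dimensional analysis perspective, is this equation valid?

Yes

ρ (density) has dimensions [L^-3 M].
V (volume) has dimensions [L^3].
m (mass) has dimensions [M].

Left side: [L^-3 M]
Right side: [L^-3 M]

Both sides have the same dimensions, so the equation is dimensionally consistent.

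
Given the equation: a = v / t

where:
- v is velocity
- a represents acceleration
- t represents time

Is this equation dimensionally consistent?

Yes

v (velocity) has dimensions [L T^-1].
a (acceleration) has dimensions [L T^-2].
t (time) has dimensions [T].

Left side: [L T^-2]
Right side: [L T^-2]

Both sides have the same dimensions, so the equation is dimensionally consistent.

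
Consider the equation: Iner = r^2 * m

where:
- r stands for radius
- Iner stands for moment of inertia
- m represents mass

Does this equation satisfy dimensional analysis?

Yes

r (radius) has dimensions [L].
Iner (moment of inertia) has dimensions [L^2 M].
m (mass) has dimensions [M].

Left side: [L^2 M]
Right side: [L^2 M]

Both sides have the same dimensions, so the equation is dimensionally consistent.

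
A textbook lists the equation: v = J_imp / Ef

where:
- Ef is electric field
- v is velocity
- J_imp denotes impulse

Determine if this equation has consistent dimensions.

No

Ef (electric field) has dimensions [I^-1 L M T^-3].
v (velocity) has dimensions [L T^-1].
J_imp (impulse) has dimensions [L M T^-1].

Left side: [L T^-1]
Right side: [I T^2]

The two sides have different dimensions, so the equation is NOT dimensionally consistent.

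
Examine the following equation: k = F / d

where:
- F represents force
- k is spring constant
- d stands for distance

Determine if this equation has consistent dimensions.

Yes

F (force) has dimensions [L M T^-2].
k (spring constant) has dimensions [M T^-2].
d (distance) has dimensions [L].

Left side: [M T^-2]
Right side: [M T^-2]

Both sides have the same dimensions, so the equation is dimensionally consistent.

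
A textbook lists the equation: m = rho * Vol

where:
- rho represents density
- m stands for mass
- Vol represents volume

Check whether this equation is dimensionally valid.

Yes

rho (density) has dimensions [L^-3 M].
m (mass) has dimensions [M].
Vol (volume) has dimensions [L^3].

Left side: [M]
Right side: [M]

Both sides have the same dimensions, so the equation is dimensionally consistent.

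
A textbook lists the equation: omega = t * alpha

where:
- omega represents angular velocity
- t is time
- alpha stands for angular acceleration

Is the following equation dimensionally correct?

Yes

omega (angular velocity) has dimensions [T^-1].
t (time) has dimensions [T].
alpha (angular acceleration) has dimensions [T^-2].

Left side: [T^-1]
Right side: [T^-1]

Both sides have the same dimensions, so the equation is dimensionally consistent.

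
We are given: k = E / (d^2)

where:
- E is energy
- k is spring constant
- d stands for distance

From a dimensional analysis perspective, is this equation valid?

Yes

E (energy) has dimensions [L^2 M T^-2].
k (spring constant) has dimensions [M T^-2].
d (distance) has dimensions [L].

Left side: [M T^-2]
Right side: [M T^-2]

Both sides have the same dimensions, so the equation is dimensionally consistent.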